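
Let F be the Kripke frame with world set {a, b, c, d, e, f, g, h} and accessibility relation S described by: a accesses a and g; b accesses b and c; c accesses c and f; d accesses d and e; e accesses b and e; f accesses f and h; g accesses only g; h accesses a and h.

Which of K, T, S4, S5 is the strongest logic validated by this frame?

Reflexive (axiom T): yes — every world is S-related to itself.
Transitive (axiom 4): no — b S c and c S f, but not b S f.
Euclidean (axiom 5): no — a S g and a S a, but not g S a.
So F validates K, T; S4 would additionally require S to be transitive. The strongest is T.

T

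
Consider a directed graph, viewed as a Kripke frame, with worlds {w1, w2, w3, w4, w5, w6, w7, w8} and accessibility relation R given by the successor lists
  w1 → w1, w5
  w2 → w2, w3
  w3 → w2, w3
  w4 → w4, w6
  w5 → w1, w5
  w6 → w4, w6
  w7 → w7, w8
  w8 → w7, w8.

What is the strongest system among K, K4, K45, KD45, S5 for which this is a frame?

S5

Transitive (axiom 4): yes — every two-step R-path is closed by a direct edge.
Euclidean (axiom 5): yes — any two successors of a common world are R-related.
Serial (axiom D): yes — every world has a successor (e.g. w1 R w1).
Reflexive (axiom T): yes — every world is R-related to itself.
So F validates K, K4, K45, KD45, S5. The strongest is S5.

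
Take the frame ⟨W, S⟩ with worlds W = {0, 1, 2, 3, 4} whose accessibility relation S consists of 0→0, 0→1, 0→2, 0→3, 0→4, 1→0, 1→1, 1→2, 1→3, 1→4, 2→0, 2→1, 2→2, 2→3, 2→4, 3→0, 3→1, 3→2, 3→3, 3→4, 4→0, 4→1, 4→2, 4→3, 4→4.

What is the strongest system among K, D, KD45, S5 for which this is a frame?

Serial (axiom D): yes — every world has a successor (e.g. 0 S 0).
Euclidean (axiom 5): yes — any two successors of a common world are S-related.
Transitive (axiom 4): yes — every two-step S-path is closed by a direct edge.
Reflexive (axiom T): yes — every world is S-related to itself.
So F validates K, D, KD45, S5. The strongest is S5.

S5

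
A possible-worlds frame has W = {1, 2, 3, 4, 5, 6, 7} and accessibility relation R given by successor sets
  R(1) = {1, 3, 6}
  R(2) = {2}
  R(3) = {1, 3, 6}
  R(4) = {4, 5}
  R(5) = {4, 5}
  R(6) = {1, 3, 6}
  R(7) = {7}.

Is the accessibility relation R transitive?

Yes

Transitive: yes — every two-step R-path is closed by a direct edge.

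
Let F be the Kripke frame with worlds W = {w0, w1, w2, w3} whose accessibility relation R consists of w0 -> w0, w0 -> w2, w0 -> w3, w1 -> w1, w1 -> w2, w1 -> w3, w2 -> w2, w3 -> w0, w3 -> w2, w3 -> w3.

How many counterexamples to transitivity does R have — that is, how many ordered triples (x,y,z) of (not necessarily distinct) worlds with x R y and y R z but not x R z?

1

Enumerating: (w1,w3,w0).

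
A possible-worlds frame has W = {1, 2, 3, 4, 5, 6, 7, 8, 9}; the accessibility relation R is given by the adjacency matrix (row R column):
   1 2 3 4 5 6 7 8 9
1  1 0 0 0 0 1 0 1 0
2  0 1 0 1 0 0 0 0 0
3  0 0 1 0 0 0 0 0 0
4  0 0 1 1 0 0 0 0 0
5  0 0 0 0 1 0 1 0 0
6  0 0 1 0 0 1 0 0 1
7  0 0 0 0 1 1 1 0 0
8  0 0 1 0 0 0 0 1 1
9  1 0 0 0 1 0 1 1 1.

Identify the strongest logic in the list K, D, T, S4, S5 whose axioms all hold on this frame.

Serial (axiom D): yes — every world has a successor (e.g. 1 R 1).
Reflexive (axiom T): yes — every world is R-related to itself.
Transitive (axiom 4): no — 1 R 6 and 6 R 3, but not 1 R 3.
Euclidean (axiom 5): no — 1 R 6 and 1 R 8, but not 6 R 8.
So F validates K, D, T; S4 would additionally require R to be transitive. The strongest is T.

T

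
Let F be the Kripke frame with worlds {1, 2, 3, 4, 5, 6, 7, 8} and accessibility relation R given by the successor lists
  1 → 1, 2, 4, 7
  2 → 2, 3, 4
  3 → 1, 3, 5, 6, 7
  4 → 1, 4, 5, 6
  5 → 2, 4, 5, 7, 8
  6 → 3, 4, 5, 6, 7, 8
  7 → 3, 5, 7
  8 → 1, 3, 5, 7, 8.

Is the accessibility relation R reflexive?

Yes

Reflexive: yes — every world is R-related to itself.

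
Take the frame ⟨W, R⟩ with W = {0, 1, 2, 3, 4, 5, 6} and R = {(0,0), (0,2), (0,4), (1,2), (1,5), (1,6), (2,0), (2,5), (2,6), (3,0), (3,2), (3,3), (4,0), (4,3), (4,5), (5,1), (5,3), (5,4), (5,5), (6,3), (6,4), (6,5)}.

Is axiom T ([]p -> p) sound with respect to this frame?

The schema T characterises exactly the reflexive frames.
Reflexive: no — 1 is not related to itself.

No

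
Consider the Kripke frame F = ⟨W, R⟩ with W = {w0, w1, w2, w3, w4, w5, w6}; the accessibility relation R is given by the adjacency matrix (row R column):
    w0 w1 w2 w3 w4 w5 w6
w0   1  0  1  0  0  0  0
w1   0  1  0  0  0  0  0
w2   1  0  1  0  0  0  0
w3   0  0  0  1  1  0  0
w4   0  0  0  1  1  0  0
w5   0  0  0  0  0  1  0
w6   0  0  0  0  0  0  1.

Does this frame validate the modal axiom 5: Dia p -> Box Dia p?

By correspondence theory, 5 is valid on a frame iff R is Euclidean.
Euclidean: yes — any two successors of a common world are R-related.

Yes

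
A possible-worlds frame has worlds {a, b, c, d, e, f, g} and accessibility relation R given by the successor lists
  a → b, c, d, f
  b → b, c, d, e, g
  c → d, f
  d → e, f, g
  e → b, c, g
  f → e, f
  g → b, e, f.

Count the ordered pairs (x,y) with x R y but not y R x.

14

Enumerating: (a,b), (a,c), (a,d), (a,f), (b,c), (b,d), (c,d), (c,f), (d,e), (d,f), (d,g), (e,c), (f,e), (g,f).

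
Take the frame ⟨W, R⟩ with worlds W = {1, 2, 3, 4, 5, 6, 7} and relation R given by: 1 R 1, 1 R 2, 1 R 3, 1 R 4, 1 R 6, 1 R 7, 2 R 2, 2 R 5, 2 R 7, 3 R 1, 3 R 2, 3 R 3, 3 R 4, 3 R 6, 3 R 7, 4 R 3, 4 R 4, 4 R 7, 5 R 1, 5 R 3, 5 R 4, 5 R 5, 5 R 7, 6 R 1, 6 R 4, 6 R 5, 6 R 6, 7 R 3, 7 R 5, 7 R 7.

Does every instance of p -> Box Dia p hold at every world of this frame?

No

By correspondence theory, B is valid on a frame iff R is symmetric.
Symmetric: no — 1 R 2 but not 2 R 1.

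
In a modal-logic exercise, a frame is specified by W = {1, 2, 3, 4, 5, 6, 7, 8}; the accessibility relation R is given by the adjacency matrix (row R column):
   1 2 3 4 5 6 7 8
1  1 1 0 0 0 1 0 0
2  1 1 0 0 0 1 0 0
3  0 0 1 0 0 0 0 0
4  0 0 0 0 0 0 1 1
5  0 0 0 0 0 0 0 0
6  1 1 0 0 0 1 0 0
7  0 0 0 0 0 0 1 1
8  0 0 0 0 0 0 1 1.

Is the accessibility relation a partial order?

No

Reflexive: no — 4 is not related to itself.
Transitive: yes — every two-step R-path is closed by a direct edge.
Antisymmetric: no — 1 R 2 and 2 R 1 with 1 ≠ 2.
So R is not a partial order.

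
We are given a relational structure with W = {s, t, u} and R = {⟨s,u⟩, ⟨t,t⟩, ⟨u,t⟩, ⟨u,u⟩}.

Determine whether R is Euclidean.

Euclidean: no — u R t and u R u, but not t R u.

No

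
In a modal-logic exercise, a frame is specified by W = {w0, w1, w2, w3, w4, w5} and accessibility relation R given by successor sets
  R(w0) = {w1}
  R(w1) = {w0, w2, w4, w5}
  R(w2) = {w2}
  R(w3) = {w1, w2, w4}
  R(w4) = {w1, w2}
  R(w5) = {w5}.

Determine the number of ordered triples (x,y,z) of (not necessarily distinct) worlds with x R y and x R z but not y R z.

20

Enumerating: (w0,w1,w1), (w1,w0,w0), (w1,w0,w2), (w1,w0,w4), (w1,w0,w5), (w1,w2,w0), (w1,w2,w4), (w1,w2,w5), (w1,w4,w0), (w1,w4,w4), (w1,w4,w5), (w1,w5,w0), … and 8 more.
Total: 20.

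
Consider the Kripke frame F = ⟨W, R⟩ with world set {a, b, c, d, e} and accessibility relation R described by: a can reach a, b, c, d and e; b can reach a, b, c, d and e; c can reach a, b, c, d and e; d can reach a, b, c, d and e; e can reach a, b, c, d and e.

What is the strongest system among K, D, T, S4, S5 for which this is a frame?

Serial (axiom D): yes — every world has a successor (e.g. a R a).
Reflexive (axiom T): yes — every world is R-related to itself.
Transitive (axiom 4): yes — every two-step R-path is closed by a direct edge.
Euclidean (axiom 5): yes — any two successors of a common world are R-related.
So F validates K, D, T, S4, S5. The strongest is S5.

S5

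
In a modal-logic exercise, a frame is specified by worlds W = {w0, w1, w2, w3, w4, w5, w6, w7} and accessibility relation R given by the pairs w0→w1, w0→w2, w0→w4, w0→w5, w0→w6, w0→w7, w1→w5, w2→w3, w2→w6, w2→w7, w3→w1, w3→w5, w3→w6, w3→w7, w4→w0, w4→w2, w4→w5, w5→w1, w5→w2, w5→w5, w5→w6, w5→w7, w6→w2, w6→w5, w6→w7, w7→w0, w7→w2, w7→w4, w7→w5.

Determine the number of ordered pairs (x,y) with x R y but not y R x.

Enumerating: (w0,w1), (w0,w2), (w0,w5), (w0,w6), (w2,w3), (w3,w1), (w3,w5), (w3,w6), (w3,w7), (w4,w2), (w4,w5), (w5,w2), (w6,w7), (w7,w4).

14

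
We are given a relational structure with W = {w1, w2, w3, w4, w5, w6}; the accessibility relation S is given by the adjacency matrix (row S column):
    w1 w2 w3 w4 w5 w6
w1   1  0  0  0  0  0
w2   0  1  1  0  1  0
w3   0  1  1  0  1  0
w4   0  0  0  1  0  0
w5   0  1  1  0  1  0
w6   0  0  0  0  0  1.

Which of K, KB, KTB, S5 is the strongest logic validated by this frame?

Symmetric (axiom B): yes — every pair in S has its reverse in S.
Reflexive (axiom T): yes — every world is S-related to itself.
Euclidean (axiom 5): yes — any two successors of a common world are S-related.
So F validates K, KB, KTB, S5. The strongest is S5.

S5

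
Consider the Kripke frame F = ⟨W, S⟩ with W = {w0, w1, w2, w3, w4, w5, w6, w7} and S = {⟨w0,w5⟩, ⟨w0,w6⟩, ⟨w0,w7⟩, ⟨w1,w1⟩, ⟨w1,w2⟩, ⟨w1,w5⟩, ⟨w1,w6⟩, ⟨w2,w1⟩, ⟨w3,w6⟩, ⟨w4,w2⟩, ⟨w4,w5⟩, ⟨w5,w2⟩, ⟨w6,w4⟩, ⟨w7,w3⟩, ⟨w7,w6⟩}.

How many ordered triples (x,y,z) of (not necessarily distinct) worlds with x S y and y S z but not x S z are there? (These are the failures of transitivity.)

Enumerating: (w0,w5,w2), (w0,w6,w4), (w0,w7,w3), (w1,w6,w4), (w2,w1,w2), (w2,w1,w5), (w2,w1,w6), (w3,w6,w4), (w4,w2,w1), (w5,w2,w1), (w6,w4,w2), (w6,w4,w5), (w7,w6,w4).

13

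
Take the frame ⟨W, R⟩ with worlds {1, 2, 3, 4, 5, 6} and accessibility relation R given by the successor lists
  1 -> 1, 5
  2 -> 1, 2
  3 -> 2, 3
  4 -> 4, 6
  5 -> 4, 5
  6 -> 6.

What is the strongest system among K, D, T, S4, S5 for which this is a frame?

T

Serial (axiom D): yes — every world has a successor (e.g. 1 R 1).
Reflexive (axiom T): yes — every world is R-related to itself.
Transitive (axiom 4): no — 1 R 5 and 5 R 4, but not 1 R 4.
Euclidean (axiom 5): no — 1 R 5 and 1 R 1, but not 5 R 1.
So F validates K, D, T; S4 would additionally require R to be transitive. The strongest is T.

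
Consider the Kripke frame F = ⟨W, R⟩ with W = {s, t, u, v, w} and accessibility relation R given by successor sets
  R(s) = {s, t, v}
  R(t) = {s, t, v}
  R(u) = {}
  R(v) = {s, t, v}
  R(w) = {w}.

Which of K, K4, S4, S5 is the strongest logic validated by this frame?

Transitive (axiom 4): yes — every two-step R-path is closed by a direct edge.
Reflexive (axiom T): no — u is not related to itself.
Euclidean (axiom 5): yes — any two successors of a common world are R-related.
So F validates K, K4; S4 would additionally require R to be reflexive. The strongest is K4.

K4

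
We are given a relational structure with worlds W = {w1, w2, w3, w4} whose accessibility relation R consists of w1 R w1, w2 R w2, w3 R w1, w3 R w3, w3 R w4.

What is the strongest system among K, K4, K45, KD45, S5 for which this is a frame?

K4

Transitive (axiom 4): yes — every two-step R-path is closed by a direct edge.
Euclidean (axiom 5): no — w3 R w1 and w3 R w4, but not w1 R w4.
Serial (axiom D): no — w4 has no R-successor.
Reflexive (axiom T): no — w4 is not related to itself.
So F validates K, K4; K45 would additionally require R to be Euclidean. The strongest is K4.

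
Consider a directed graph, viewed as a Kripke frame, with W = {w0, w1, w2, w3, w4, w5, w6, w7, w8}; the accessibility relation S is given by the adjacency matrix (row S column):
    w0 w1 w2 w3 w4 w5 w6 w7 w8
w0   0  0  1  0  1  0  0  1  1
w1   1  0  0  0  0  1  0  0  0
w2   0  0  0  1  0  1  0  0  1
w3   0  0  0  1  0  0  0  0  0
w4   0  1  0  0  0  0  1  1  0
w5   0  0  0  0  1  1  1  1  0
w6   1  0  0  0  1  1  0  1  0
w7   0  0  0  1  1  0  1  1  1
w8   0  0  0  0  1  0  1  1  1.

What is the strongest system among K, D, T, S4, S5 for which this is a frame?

Serial (axiom D): yes — every world has a successor (e.g. w0 S w2).
Reflexive (axiom T): no — w0 is not related to itself.
Transitive (axiom 4): no — w0 S w2 and w2 S w3, but not w0 S w3.
Euclidean (axiom 5): no — w0 S w2 and w0 S w4, but not w2 S w4.
So F validates K, D; T would additionally require S to be reflexive. The strongest is D.

D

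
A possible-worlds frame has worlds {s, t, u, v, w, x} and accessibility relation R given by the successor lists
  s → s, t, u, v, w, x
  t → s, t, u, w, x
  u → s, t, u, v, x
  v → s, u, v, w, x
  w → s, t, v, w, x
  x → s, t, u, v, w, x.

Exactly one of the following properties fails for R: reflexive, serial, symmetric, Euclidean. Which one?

Euclidean

Reflexive: yes — every world is R-related to itself.
Serial: yes — every world has a successor (e.g. s R s).
Symmetric: yes — every pair in R has its reverse in R.
Euclidean: no — s R t and s R v, but not t R v.
Only Euclidean fails.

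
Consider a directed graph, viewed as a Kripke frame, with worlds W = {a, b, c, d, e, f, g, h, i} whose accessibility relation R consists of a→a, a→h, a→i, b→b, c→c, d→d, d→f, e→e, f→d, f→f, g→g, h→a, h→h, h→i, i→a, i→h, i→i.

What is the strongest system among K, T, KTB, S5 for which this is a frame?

S5

Reflexive (axiom T): yes — every world is R-related to itself.
Symmetric (axiom B): yes — every pair in R has its reverse in R.
Euclidean (axiom 5): yes — any two successors of a common world are R-related.
So F validates K, T, KTB, S5. The strongest is S5.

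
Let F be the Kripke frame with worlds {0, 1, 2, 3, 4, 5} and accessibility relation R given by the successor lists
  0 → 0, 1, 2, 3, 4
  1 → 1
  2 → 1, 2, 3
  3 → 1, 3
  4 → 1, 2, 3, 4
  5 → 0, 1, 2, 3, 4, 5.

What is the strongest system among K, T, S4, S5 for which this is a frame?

S4

Reflexive (axiom T): yes — every world is R-related to itself.
Transitive (axiom 4): yes — every two-step R-path is closed by a direct edge.
Euclidean (axiom 5): no — 0 R 1 and 0 R 2, but not 1 R 2.
So F validates K, T, S4; S5 would additionally require R to be Euclidean. The strongest is S4.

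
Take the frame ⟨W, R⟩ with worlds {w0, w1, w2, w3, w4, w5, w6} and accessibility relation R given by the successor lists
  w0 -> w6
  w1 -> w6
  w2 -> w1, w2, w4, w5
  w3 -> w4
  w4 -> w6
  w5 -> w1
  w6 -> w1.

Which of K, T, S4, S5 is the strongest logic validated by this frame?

Reflexive (axiom T): no — w0 is not related to itself.
Transitive (axiom 4): no — w0 R w6 and w6 R w1, but not w0 R w1.
Euclidean (axiom 5): no — w2 R w1 and w2 R w4, but not w1 R w4.
So F validates K; T would additionally require R to be reflexive. The strongest is K.

K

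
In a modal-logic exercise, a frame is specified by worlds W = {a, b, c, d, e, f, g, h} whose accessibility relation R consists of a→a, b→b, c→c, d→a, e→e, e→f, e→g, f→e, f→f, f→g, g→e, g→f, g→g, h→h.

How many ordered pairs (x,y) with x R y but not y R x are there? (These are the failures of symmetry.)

Enumerating: (d,a).

1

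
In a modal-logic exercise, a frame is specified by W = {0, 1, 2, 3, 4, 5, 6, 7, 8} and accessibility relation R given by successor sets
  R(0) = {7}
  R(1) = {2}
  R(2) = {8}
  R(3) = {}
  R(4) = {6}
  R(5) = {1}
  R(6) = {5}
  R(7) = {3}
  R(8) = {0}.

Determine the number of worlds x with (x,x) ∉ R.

9

Enumerating: 0, 1, 2, 3, 4, 5, 6, 7, 8.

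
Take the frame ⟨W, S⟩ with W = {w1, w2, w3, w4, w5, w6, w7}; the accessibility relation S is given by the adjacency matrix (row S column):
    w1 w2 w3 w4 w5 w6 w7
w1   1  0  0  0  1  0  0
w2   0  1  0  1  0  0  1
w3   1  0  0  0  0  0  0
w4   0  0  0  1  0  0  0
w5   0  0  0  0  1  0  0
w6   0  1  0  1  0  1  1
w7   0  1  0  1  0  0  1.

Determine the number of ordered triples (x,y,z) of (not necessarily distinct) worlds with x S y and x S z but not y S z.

10

Enumerating: (w1,w5,w1), (w2,w4,w2), (w2,w4,w7), (w6,w2,w6), (w6,w4,w2), (w6,w4,w6), (w6,w4,w7), (w6,w7,w6), (w7,w4,w2), (w7,w4,w7).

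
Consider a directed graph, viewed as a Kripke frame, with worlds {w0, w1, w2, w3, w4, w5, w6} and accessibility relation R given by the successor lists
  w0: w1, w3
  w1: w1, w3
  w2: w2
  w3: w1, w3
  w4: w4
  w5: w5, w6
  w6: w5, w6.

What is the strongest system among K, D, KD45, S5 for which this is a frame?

KD45

Serial (axiom D): yes — every world has a successor (e.g. w0 R w1).
Euclidean (axiom 5): yes — any two successors of a common world are R-related.
Transitive (axiom 4): yes — every two-step R-path is closed by a direct edge.
Reflexive (axiom T): no — w0 is not related to itself.
So F validates K, D, KD45; S5 would additionally require R to be reflexive. The strongest is KD45.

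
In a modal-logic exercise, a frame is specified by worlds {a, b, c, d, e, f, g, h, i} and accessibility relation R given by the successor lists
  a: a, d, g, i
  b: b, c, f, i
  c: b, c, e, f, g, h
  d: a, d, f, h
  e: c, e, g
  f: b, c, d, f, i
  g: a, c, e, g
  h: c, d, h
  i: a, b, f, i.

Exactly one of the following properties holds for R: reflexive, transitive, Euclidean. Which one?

Reflexive: yes — every world is R-related to itself.
Transitive: no — a R d and d R f, but not a R f.
Euclidean: no — a R d and a R g, but not d R g.
Only reflexive holds.

reflexive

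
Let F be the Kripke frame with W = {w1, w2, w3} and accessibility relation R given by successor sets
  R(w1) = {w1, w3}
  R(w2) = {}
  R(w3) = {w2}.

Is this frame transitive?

Transitive: no — w1 R w3 and w3 R w2, but not w1 R w2.

No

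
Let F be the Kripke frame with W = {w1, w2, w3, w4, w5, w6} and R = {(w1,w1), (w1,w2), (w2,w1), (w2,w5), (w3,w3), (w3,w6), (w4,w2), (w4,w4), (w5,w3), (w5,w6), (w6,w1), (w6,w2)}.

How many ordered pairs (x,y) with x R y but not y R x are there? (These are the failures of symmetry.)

7

Enumerating: (w2,w5), (w3,w6), (w4,w2), (w5,w3), (w5,w6), (w6,w1), (w6,w2).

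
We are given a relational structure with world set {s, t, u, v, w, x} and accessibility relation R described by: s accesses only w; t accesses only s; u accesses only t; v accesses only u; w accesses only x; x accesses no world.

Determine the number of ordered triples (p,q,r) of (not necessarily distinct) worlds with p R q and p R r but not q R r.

5

Enumerating: (s,w,w), (t,s,s), (u,t,t), (v,u,u), (w,x,x).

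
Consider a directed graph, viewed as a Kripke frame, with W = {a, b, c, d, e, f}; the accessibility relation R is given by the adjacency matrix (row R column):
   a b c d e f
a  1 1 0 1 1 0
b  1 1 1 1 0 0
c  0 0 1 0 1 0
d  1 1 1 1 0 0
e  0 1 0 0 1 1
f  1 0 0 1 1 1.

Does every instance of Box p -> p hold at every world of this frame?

Axiom T corresponds to the accessibility relation being reflexive.
Reflexive: yes — every world is R-related to itself.

Yes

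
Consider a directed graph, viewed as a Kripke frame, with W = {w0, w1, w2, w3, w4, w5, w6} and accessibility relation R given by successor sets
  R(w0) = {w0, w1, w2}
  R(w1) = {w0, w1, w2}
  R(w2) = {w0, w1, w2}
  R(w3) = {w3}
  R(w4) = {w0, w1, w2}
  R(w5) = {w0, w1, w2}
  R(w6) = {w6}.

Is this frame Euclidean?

Yes

Euclidean: yes — any two successors of a common world are R-related.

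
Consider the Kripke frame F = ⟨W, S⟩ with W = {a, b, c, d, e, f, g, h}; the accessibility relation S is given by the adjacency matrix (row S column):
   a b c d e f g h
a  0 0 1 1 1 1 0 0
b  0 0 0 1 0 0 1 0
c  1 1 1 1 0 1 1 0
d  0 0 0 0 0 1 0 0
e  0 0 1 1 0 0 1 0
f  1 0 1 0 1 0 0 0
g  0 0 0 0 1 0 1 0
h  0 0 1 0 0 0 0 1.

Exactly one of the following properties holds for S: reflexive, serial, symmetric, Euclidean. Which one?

Reflexive: no — a is not related to itself.
Serial: yes — every world has a successor (e.g. a S c).
Symmetric: no — a S d but not d S a.
Euclidean: no — a S c and a S e, but not c S e.
Only serial holds.

serial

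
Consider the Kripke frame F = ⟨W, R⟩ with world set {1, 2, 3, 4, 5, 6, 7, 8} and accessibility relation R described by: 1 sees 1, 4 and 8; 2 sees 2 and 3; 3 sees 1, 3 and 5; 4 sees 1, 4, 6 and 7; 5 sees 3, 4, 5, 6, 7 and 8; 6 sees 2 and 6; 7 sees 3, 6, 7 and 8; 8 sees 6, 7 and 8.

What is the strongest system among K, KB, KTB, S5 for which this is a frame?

Symmetric (axiom B): no — 1 R 8 but not 8 R 1.
Reflexive (axiom T): yes — every world is R-related to itself.
Euclidean (axiom 5): no — 1 R 4 and 1 R 8, but not 4 R 8.
So F validates K; KB would additionally require R to be symmetric. The strongest is K.

K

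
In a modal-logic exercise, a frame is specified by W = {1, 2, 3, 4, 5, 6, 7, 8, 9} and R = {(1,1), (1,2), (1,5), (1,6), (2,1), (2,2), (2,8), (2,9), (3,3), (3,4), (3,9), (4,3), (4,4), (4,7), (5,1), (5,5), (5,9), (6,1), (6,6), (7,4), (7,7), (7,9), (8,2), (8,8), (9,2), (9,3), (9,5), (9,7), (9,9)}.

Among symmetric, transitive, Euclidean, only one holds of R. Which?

symmetric

Symmetric: yes — every pair in R has its reverse in R.
Transitive: no — 1 R 2 and 2 R 8, but not 1 R 8.
Euclidean: no — 1 R 2 and 1 R 5, but not 2 R 5.
Only symmetric holds.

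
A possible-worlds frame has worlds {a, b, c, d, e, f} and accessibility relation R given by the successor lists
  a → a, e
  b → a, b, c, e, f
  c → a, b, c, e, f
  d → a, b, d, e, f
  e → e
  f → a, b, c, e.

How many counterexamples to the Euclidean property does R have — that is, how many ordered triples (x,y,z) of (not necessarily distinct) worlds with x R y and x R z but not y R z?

Enumerating: (a,e,a), (b,a,b), (b,a,c), (b,a,f), (b,e,a), (b,e,b), (b,e,c), (b,e,f), (b,f,f), (c,a,b), (c,a,c), (c,a,f), … and 20 more.
Total: 32.

32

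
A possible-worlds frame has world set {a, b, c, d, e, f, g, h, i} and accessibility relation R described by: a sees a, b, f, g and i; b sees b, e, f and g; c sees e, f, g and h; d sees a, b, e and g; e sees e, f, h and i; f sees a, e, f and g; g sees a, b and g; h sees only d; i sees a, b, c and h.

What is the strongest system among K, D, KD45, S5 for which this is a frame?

Serial (axiom D): yes — every world has a successor (e.g. a R a).
Euclidean (axiom 5): no — a R b and a R i, but not b R i.
Transitive (axiom 4): no — a R b and b R e, but not a R e.
Reflexive (axiom T): no — c is not related to itself.
So F validates K, D; KD45 would additionally require R to be Euclidean and transitive. The strongest is D.

D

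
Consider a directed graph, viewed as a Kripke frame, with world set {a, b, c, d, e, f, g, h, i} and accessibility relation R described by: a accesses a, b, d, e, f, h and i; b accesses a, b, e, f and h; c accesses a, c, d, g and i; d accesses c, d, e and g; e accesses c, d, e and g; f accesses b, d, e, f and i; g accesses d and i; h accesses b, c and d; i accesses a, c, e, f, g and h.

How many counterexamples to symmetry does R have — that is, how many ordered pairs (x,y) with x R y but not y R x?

Enumerating: (a,d), (a,e), (a,f), (a,h), (b,e), (c,a), (c,g), (e,c), (e,g), (f,d), (f,e), (h,c), (h,d), (i,e), (i,h).

15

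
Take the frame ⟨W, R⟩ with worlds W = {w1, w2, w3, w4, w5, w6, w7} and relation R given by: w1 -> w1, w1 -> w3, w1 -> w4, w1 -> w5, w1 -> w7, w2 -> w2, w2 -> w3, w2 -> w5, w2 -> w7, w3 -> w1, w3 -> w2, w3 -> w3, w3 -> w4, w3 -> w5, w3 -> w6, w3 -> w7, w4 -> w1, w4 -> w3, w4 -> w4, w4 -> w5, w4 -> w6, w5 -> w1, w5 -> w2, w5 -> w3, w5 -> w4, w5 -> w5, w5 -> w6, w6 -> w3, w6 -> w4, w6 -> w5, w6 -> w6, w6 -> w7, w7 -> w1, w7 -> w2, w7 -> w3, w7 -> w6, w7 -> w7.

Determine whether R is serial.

Serial: yes — every world has a successor (e.g. w1 R w1).

Yes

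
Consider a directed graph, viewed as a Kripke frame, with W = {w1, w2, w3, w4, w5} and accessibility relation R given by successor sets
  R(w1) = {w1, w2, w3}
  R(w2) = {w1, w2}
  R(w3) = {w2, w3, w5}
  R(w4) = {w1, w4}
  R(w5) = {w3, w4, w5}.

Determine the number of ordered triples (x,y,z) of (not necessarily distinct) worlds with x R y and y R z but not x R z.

Enumerating: (w1,w3,w5), (w2,w1,w3), (w3,w2,w1), (w3,w5,w4), (w4,w1,w2), (w4,w1,w3), (w5,w3,w2), (w5,w4,w1).

8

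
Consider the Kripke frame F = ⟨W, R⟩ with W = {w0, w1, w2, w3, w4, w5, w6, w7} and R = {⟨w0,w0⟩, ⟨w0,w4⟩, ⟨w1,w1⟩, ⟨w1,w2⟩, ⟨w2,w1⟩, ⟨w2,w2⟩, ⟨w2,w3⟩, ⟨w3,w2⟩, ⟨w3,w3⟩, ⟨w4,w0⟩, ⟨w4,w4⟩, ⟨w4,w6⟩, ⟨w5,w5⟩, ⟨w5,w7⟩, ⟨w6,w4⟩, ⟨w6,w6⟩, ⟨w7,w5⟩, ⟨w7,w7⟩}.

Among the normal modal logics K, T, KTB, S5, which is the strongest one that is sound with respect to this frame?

KTB

Reflexive (axiom T): yes — every world is R-related to itself.
Symmetric (axiom B): yes — every pair in R has its reverse in R.
Euclidean (axiom 5): no — w2 R w1 and w2 R w3, but not w1 R w3.
So F validates K, T, KTB; S5 would additionally require R to be Euclidean. The strongest is KTB.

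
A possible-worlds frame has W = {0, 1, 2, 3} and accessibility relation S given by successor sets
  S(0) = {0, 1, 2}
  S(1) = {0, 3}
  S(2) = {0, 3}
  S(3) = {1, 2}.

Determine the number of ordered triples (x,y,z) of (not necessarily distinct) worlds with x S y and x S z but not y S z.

14

Enumerating: (0,1,1), (0,1,2), (0,2,1), (0,2,2), (1,0,3), (1,3,0), (1,3,3), (2,0,3), (2,3,0), (2,3,3), (3,1,1), (3,1,2), (3,2,1), (3,2,2).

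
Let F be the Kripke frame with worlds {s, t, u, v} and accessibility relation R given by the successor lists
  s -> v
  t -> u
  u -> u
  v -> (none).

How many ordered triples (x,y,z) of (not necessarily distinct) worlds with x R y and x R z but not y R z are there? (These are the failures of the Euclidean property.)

1

Enumerating: (s,v,v).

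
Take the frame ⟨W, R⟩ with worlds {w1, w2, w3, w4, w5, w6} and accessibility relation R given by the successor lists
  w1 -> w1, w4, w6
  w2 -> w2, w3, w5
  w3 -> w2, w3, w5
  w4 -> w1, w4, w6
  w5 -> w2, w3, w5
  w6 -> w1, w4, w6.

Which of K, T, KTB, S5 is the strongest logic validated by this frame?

Reflexive (axiom T): yes — every world is R-related to itself.
Symmetric (axiom B): yes — every pair in R has its reverse in R.
Euclidean (axiom 5): yes — any two successors of a common world are R-related.
So F validates K, T, KTB, S5. The strongest is S5.

S5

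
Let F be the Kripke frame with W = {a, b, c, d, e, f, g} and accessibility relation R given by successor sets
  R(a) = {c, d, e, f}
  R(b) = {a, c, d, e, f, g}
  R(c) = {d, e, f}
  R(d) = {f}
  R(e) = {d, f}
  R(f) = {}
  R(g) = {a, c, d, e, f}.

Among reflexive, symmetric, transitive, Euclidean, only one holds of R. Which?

transitive

Reflexive: no — a is not related to itself.
Symmetric: no — a R c but not c R a.
Transitive: yes — every two-step R-path is closed by a direct edge.
Euclidean: no — a R d and a R c, but not d R c.
Only transitive holds.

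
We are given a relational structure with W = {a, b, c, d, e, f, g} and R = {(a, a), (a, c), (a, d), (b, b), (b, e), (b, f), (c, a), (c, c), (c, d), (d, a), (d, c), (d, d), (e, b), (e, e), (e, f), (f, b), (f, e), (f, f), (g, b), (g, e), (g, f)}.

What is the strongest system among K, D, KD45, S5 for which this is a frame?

Serial (axiom D): yes — every world has a successor (e.g. a R a).
Euclidean (axiom 5): yes — any two successors of a common world are R-related.
Transitive (axiom 4): yes — every two-step R-path is closed by a direct edge.
Reflexive (axiom T): no — g is not related to itself.
So F validates K, D, KD45; S5 would additionally require R to be reflexive. The strongest is KD45.

KD45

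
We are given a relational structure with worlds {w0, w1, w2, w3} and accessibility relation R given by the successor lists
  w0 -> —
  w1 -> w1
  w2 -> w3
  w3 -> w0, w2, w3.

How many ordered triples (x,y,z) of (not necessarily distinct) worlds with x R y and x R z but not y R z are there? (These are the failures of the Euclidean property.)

Enumerating: (w3,w0,w0), (w3,w0,w2), (w3,w0,w3), (w3,w2,w0), (w3,w2,w2).

5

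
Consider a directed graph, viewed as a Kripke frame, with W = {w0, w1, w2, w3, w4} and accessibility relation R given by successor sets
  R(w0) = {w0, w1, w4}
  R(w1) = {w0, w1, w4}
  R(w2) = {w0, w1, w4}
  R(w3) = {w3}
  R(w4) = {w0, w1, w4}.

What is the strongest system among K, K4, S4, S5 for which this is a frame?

Transitive (axiom 4): yes — every two-step R-path is closed by a direct edge.
Reflexive (axiom T): no — w2 is not related to itself.
Euclidean (axiom 5): yes — any two successors of a common world are R-related.
So F validates K, K4; S4 would additionally require R to be reflexive. The strongest is K4.

K4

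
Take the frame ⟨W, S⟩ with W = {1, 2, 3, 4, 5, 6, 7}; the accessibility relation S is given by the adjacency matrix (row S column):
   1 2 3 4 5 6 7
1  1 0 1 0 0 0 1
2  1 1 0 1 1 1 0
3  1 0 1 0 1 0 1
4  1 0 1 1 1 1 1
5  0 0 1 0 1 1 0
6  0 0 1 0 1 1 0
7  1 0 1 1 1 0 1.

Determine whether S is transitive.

Transitive: no — 1 S 3 and 3 S 5, but not 1 S 5.

No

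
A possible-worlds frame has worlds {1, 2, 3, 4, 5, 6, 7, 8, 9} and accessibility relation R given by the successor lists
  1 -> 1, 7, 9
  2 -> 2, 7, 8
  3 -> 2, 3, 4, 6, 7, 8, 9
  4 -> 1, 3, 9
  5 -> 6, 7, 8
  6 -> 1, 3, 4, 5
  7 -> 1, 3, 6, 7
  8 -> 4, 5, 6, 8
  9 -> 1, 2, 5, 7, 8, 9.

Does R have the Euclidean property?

No

Euclidean: no — 1 R 7 and 1 R 9, but not 7 R 9.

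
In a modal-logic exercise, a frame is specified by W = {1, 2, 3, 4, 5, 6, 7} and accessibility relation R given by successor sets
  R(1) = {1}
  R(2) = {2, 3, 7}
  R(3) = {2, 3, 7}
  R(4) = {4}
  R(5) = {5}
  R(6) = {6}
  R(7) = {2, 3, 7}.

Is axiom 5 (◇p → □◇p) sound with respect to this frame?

By correspondence theory, 5 is valid on a frame iff R is Euclidean.
Euclidean: yes — any two successors of a common world are R-related.

Yes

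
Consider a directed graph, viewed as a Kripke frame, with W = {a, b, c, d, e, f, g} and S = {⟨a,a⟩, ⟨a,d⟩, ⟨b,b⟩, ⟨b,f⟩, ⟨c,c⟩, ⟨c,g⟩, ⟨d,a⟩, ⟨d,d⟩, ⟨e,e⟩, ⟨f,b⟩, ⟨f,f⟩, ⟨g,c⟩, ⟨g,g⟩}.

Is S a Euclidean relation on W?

Euclidean: yes — any two successors of a common world are S-related.

Yes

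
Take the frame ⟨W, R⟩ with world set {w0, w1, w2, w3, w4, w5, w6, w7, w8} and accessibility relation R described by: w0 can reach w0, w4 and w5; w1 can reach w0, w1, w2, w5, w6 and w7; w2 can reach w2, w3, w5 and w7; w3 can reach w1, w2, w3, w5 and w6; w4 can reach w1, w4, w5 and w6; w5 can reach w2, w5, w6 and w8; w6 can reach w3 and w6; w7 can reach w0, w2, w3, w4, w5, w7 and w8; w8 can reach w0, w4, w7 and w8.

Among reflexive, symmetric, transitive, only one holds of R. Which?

reflexive

Reflexive: yes — every world is R-related to itself.
Symmetric: no — w0 R w4 but not w4 R w0.
Transitive: no — w0 R w4 and w4 R w1, but not w0 R w1.
Only reflexive holds.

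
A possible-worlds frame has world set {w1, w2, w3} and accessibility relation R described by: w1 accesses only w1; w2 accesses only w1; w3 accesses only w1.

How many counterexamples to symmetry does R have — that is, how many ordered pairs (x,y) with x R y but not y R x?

2

Enumerating: (w2,w1), (w3,w1).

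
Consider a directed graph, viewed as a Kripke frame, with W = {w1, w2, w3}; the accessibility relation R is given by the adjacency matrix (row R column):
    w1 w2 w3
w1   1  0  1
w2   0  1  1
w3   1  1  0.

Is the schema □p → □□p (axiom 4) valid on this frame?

No

By correspondence theory, 4 is valid on a frame iff R is transitive.
Transitive: no — w1 R w3 and w3 R w2, but not w1 R w2.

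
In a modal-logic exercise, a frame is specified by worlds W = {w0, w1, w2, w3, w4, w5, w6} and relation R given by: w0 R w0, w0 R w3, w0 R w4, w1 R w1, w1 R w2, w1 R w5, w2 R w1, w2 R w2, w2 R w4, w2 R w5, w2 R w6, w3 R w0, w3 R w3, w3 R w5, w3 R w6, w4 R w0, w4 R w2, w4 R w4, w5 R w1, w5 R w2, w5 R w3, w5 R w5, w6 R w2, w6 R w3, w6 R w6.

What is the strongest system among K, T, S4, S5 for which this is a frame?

Reflexive (axiom T): yes — every world is R-related to itself.
Transitive (axiom 4): no — w0 R w3 and w3 R w5, but not w0 R w5.
Euclidean (axiom 5): no — w0 R w3 and w0 R w4, but not w3 R w4.
So F validates K, T; S4 would additionally require R to be transitive. The strongest is T.

T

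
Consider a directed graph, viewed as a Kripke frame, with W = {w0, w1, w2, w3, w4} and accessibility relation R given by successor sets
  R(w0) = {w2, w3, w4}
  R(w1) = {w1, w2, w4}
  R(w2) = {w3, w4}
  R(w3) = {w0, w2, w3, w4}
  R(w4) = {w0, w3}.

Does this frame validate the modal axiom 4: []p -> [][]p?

The schema 4 characterises exactly the transitive frames.
Transitive: no — w1 R w2 and w2 R w3, but not w1 R w3.

No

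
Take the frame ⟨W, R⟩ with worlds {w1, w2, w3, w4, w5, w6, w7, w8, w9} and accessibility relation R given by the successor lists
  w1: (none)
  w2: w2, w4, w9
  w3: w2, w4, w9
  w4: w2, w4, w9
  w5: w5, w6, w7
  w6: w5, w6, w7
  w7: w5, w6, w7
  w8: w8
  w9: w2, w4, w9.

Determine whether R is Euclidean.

Yes

Euclidean: yes — any two successors of a common world are R-related.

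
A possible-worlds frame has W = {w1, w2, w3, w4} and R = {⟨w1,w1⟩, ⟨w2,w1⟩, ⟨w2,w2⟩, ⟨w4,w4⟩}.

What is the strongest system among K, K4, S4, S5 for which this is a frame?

K4

Transitive (axiom 4): yes — every two-step R-path is closed by a direct edge.
Reflexive (axiom T): no — w3 is not related to itself.
Euclidean (axiom 5): no — w2 R w1 and w2 R w2, but not w1 R w2.
So F validates K, K4; S4 would additionally require R to be reflexive. The strongest is K4.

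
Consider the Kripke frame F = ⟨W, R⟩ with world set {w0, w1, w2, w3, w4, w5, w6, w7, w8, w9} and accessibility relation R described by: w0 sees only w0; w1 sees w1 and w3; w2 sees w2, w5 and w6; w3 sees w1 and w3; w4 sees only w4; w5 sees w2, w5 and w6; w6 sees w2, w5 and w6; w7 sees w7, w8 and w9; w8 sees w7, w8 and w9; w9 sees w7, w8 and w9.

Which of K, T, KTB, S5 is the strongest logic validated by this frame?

Reflexive (axiom T): yes — every world is R-related to itself.
Symmetric (axiom B): yes — every pair in R has its reverse in R.
Euclidean (axiom 5): yes — any two successors of a common world are R-related.
So F validates K, T, KTB, S5. The strongest is S5.

S5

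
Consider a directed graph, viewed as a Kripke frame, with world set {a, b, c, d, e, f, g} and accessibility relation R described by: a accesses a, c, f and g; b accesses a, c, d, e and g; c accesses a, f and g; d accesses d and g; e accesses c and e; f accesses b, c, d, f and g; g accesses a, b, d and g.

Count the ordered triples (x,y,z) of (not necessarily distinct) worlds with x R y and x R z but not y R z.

36

Enumerating: (a,c,c), (a,f,a), (a,g,c), (a,g,f), (b,a,d), (b,a,e), (b,c,c), (b,c,d), (b,c,e), (b,d,a), (b,d,c), (b,d,e), … and 24 more.
Total: 36.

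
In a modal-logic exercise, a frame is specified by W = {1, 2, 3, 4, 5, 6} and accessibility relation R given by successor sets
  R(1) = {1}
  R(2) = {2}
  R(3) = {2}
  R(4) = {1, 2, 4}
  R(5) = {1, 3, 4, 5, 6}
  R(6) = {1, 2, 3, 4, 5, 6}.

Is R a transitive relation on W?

No

Transitive: no — 5 R 3 and 3 R 2, but not 5 R 2.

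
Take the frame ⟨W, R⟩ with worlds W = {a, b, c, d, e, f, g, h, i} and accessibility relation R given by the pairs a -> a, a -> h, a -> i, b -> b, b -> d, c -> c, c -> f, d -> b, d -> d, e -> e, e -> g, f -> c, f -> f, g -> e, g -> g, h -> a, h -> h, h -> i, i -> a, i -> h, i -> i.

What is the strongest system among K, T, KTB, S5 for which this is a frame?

S5

Reflexive (axiom T): yes — every world is R-related to itself.
Symmetric (axiom B): yes — every pair in R has its reverse in R.
Euclidean (axiom 5): yes — any two successors of a common world are R-related.
So F validates K, T, KTB, S5. The strongest is S5.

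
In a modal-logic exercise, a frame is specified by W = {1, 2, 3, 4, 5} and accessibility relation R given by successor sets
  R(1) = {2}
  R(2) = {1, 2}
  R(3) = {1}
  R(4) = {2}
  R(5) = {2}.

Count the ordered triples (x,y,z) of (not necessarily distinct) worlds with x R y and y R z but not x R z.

4

Enumerating: (1,2,1), (3,1,2), (4,2,1), (5,2,1).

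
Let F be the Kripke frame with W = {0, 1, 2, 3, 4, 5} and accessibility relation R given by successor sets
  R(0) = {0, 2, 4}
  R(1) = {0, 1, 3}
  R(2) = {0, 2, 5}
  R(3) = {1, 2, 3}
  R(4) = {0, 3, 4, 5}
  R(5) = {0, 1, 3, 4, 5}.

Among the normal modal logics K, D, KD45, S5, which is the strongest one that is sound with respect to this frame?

Serial (axiom D): yes — every world has a successor (e.g. 0 R 0).
Euclidean (axiom 5): no — 0 R 2 and 0 R 4, but not 2 R 4.
Transitive (axiom 4): no — 0 R 2 and 2 R 5, but not 0 R 5.
Reflexive (axiom T): yes — every world is R-related to itself.
So F validates K, D; KD45 would additionally require R to be Euclidean and transitive. The strongest is D.

D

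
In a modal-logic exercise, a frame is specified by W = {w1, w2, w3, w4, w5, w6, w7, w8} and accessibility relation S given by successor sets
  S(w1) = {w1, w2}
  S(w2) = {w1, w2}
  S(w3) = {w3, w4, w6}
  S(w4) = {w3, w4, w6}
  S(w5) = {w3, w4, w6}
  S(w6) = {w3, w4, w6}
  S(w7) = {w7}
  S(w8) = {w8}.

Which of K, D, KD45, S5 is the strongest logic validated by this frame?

KD45

Serial (axiom D): yes — every world has a successor (e.g. w1 S w1).
Euclidean (axiom 5): yes — any two successors of a common world are S-related.
Transitive (axiom 4): yes — every two-step S-path is closed by a direct edge.
Reflexive (axiom T): no — w5 is not related to itself.
So F validates K, D, KD45; S5 would additionally require S to be reflexive. The strongest is KD45.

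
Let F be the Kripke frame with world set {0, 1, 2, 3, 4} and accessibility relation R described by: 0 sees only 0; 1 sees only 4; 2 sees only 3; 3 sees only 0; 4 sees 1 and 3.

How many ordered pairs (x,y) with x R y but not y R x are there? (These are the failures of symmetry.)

Enumerating: (2,3), (3,0), (4,3).

3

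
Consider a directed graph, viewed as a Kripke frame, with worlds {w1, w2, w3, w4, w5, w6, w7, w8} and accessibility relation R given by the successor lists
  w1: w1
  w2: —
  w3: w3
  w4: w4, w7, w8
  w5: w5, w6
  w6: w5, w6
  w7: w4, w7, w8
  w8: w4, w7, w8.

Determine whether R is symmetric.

Yes

Symmetric: yes — every pair in R has its reverse in R.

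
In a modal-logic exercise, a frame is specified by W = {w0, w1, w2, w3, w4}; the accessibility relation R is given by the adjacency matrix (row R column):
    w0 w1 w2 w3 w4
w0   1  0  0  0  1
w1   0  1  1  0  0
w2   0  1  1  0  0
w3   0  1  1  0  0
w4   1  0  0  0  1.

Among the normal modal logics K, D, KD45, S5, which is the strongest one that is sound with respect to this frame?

KD45

Serial (axiom D): yes — every world has a successor (e.g. w0 R w0).
Euclidean (axiom 5): yes — any two successors of a common world are R-related.
Transitive (axiom 4): yes — every two-step R-path is closed by a direct edge.
Reflexive (axiom T): no — w3 is not related to itself.
So F validates K, D, KD45; S5 would additionally require R to be reflexive. The strongest is KD45.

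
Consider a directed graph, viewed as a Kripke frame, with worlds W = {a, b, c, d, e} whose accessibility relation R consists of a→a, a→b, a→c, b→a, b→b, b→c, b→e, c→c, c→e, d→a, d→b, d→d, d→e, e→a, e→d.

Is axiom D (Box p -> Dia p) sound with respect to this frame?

By correspondence theory, D is valid on a frame iff R is serial.
Serial: yes — every world has a successor (e.g. a R a).

Yes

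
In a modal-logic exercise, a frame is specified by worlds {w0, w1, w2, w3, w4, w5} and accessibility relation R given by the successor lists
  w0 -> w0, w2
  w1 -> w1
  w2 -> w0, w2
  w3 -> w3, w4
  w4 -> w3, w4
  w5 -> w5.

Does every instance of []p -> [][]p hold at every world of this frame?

Yes

The schema 4 characterises exactly the transitive frames.
Transitive: yes — every two-step R-path is closed by a direct edge.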